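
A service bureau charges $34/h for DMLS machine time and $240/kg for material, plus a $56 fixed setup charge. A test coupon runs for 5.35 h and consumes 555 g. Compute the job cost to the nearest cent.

Machine cost: 34 × 5.35 → $181.90.
Feedstock cost = 240 × 555/1000, so $133.20.
Total = 181.90 + 133.20 + 56 = $371.10.

$371.10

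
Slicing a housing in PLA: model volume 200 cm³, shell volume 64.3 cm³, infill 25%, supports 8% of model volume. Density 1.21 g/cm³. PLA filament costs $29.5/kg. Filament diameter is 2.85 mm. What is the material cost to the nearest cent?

$4.08

Volume inside the shell = 200 − 64.3 = 135.7 cm³.
Infill deposited: 0.25 × 135.7 → 33.925 cm³.
Support = 0.08 × 200, so 16 cm³.
Deposited volume: 64.3 + 33.925 + 16 → 114.225 cm³.
Mass = 114.225 × 1.21 = 138.21225 g.
Cost = 138.21225 g / 1000 × $29.5/kg = $4.08.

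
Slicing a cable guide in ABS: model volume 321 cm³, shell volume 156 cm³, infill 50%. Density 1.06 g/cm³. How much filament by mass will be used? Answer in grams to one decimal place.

Infill region: 321 − 156 → 165 cm³.
Deposited infill = 0.50 × 165, so 82.5 cm³.
Total extruded = 156 + 82.5, so 238.5 cm³.
Mass = 238.5 × 1.06 = 252.81 g.

252.8 g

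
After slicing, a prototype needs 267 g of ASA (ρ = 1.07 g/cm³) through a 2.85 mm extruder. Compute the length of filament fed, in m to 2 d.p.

Extruded volume: 267/1.07 = 249.5327 cm³ (249532.7 mm³).
A = π r² = π × 1.425² = 6.3794 mm².
Length = 249532.7 / 6.3794 = 39115.39 mm = 39.12 m.

39.12 m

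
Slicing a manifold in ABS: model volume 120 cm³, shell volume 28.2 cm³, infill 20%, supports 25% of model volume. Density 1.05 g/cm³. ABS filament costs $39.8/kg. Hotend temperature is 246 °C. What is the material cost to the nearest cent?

$3.20

Infill region = 120 − 28.2, so 91.8 cm³.
Infill deposited: 0.20 × 91.8 → 18.36 cm³.
Support = 0.25 × 120 = 30 cm³.
Total extruded = 28.2 + 18.36 + 30, so 76.56 cm³.
Mass: 76.56 × 1.05 → 80.388 g.
Cost = 80.388 g / 1000 × $39.8/kg = $3.20.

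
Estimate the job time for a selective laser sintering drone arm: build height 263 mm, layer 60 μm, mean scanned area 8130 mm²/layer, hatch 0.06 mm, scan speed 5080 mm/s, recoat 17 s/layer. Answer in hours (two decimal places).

53.18 hours

Layers = ⌈263/0.06⌉ = 4384.
Per-layer scan distance: 8130 / 0.06 → 135500 mm.
Laser time per layer = 135500 / 5080 = 26.6732 s.
Layer cycle = 26.6732 + 17 = 43.6732 s.
4384 layers × 43.6732 s/layer = 191463.3088 s, i.e. 53.18 hours.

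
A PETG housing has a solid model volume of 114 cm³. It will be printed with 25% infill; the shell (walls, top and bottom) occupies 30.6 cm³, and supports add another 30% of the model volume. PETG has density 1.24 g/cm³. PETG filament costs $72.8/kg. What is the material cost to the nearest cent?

Infill region = 114 − 30.6 = 83.4 cm³.
Infill deposited = 0.25 × 83.4 = 20.85 cm³.
Support = 0.30 × 114 = 34.2 cm³.
Total extruded = 30.6 + 20.85 + 34.2, so 85.65 cm³.
Mass: 85.65 × 1.24 → 106.206 g.
At $72.8/kg: 106.206/1000 × 72.8 = $7.73.

$7.73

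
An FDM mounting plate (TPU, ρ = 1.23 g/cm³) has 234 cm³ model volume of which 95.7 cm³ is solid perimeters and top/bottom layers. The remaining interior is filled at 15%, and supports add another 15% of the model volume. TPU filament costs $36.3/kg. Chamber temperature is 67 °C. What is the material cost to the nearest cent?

$6.77

Infill region = 234 − 95.7, so 138.3 cm³.
Deposited infill: 0.15 × 138.3 → 20.745 cm³.
Support = 0.15 × 234, so 35.1 cm³.
Total printed volume = 95.7 + 20.745 + 35.1 = 151.545 cm³.
Mass = 151.545 × 1.23, so 186.40035 g.
At $36.3/kg: 186.40035/1000 × 36.3 = $6.77.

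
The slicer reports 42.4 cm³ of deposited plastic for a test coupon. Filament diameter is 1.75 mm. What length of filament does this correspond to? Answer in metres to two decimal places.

Filament cross-section = π × (1.75/2)² = 2.4053 mm².
L = 42400 mm³ / 2.4053 mm² = 17627.74 mm, i.e. 17.63 m.

17.63 m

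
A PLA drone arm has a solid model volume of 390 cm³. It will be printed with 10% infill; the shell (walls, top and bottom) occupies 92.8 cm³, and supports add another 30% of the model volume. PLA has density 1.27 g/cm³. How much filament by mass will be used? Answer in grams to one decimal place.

304.2 g

Interior volume = 390 − 92.8, so 297.2 cm³.
Infill deposited: 0.10 × 297.2 → 29.72 cm³.
Support = 0.30 × 390, so 117 cm³.
Total extruded = 92.8 + 29.72 + 117 = 239.52 cm³.
Mass: 239.52 × 1.27 → 304.1904 g.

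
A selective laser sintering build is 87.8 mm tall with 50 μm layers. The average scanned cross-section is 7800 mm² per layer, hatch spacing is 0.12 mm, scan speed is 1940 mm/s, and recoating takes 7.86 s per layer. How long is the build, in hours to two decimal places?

20.18 hours

Layer count = ceil(87.8 / 0.05) = 1756.
Scan path per layer = 7800 / 0.12, so 65000 mm.
Per-layer scan time = 65000 / 1940 = 33.5052 s.
Time per layer = 33.5052 + 7.86, so 41.3652 s.
Build time = 1756 × 41.3652 = 72637.2912 s = 20.18 hours.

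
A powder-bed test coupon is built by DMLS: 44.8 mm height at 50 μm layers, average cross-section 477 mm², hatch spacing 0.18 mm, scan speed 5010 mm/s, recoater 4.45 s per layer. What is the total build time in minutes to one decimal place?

Layers = ⌈44.8/0.05⌉ = 896.
Hatch length per layer = 477 / 0.18 = 2650 mm.
Per-layer scan time = 2650 / 5010, so 0.5289 s.
Layer cycle = 0.5289 + 4.45, so 4.9789 s.
896 layers × 4.9789 s/layer = 4461.0944 s, i.e. 74.4 minutes.

74.4 minutes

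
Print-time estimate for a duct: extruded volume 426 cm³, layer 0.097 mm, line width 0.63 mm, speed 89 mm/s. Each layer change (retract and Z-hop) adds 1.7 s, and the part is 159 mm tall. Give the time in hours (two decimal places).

Line area = 0.097 × 0.63 = 0.06111 mm².
Path length: 426000 mm³ / 0.06111 mm² → 6971035.8 mm.
Time extruding = 6971035.8 / 89, so 78326.2 s.
Layers = ⌈159/0.097⌉ = 1640.
Z-hop total = 1640 × 1.7, so 2788 s.
Altogether 78326.2 + 2788 = 81114.2 s, i.e. 22.53 hours.

22.53 hours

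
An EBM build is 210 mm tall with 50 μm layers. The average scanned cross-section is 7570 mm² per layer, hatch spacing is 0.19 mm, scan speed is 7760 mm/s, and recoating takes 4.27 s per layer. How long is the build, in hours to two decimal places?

Layers = ⌈210/0.05⌉ = 4200.
Hatch length per layer: 7570 / 0.19 → 39842.1 mm.
Per-layer scan time = 39842.1 / 7760 = 5.1343 s.
Layer cycle = 5.1343 + 4.27 = 9.4043 s.
4200 layers × 9.4043 s/layer = 39498.06 s, i.e. 10.97 hours.

10.97 hours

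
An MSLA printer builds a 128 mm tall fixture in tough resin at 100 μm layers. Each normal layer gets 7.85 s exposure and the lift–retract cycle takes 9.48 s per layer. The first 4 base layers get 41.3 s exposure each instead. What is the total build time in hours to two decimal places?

Layers = ⌈128/0.1⌉ = 1280.
Bottom layers = 4 × (41.3 + 9.48) = 203.12 s.
Remaining layers = 1276 × (7.85 + 9.48) = 22113.08 s.
Total = 203.12 + 22113.08 = 22316.2 s = 6.20 hours.

6.20 hours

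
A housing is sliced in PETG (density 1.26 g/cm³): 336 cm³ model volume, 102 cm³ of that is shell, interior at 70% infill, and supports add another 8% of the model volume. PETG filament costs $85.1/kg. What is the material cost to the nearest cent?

Volume inside the shell = 336 − 102 = 234 cm³.
Deposited infill: 0.70 × 234 → 163.8 cm³.
Support = 0.08 × 336, so 26.88 cm³.
Deposited volume: 102 + 163.8 + 26.88 → 292.68 cm³.
Mass = 292.68 × 1.26, so 368.7768 g.
At $85.1/kg: 368.7768/1000 × 85.1 = $31.38.

$31.38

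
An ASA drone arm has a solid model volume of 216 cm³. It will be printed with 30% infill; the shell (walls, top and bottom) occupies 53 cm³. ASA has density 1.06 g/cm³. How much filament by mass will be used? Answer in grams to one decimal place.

108.0 g

Interior volume: 216 − 53 → 163 cm³.
Infill deposited = 0.30 × 163 = 48.9 cm³.
Total printed volume: 53 + 48.9 → 101.9 cm³.
Mass = 101.9 × 1.06, so 108.014 g.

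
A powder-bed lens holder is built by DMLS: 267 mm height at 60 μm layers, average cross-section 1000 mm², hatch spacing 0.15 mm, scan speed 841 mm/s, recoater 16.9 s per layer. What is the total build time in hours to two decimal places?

Number of layers: 267 / 0.06 → 4450 (rounded up).
Per-layer scan distance = 1000 / 0.15 = 6666.7 mm.
Laser time per layer = 6666.7 / 841, so 7.9271 s.
Layer cycle: 7.9271 + 16.9 → 24.8271 s.
4450 layers × 24.8271 s/layer = 110480.595 s, i.e. 30.69 hours.

30.69 hours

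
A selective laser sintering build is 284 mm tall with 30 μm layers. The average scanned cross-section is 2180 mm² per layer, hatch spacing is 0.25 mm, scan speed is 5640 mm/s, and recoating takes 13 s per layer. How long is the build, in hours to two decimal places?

Layer count = ceil(284 / 0.03) = 9467.
Hatch length per layer = 2180 / 0.25 = 8720 mm.
Per-layer scan time = 8720 / 5640, so 1.5461 s.
Time per layer = 1.5461 + 13 = 14.5461 s.
9467 layers × 14.5461 s/layer = 137707.9287 s, i.e. 38.25 hours.

38.25 hours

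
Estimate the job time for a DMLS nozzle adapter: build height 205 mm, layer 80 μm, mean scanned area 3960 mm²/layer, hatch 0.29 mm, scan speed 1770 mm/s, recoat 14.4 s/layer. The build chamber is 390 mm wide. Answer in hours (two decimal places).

15.74 hours

Layers = ⌈205/0.08⌉ = 2563.
Per-layer scan distance = 3960 / 0.29, so 13655.2 mm.
Scan time per layer: 13655.2 / 1770 → 7.7148 s.
Layer cycle = 7.7148 + 14.4 = 22.1148 s.
2563 layers × 22.1148 s/layer = 56680.2324 s, i.e. 15.74 hours.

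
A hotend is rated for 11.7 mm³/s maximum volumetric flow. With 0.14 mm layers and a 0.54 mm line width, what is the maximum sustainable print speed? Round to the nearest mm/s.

Bead cross-section = 0.14 × 0.54, so 0.0756 mm².
Max speed = 11.7 / 0.0756 = 154.76 ≈ 155 mm/s.

155 mm/s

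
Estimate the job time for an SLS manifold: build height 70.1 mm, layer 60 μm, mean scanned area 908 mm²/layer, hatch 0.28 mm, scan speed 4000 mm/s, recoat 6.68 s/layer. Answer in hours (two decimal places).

2.43 hours

Number of layers: 70.1 / 0.06 → 1169 (rounded up).
Scan path per layer: 908 / 0.28 → 3242.9 mm.
Per-layer scan time: 3242.9 / 4000 → 0.8107 s.
Per-layer time = 0.8107 + 6.68, so 7.4907 s.
1169 layers × 7.4907 s/layer = 8756.6283 s, i.e. 2.43 hours.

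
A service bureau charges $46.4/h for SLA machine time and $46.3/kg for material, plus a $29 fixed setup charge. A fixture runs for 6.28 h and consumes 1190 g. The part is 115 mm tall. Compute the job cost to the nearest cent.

$375.49

Time charge: 46.4 × 6.28 → $291.392.
Feedstock cost = 46.3 × 1190/1000, so $55.097.
Adding setup: 291.392 + 55.097 + 29 → 375.489 ≈ $375.49.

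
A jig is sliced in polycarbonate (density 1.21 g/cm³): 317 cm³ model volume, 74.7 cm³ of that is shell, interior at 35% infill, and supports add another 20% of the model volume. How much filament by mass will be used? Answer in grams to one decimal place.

269.7 g

Interior volume: 317 − 74.7 → 242.3 cm³.
Deposited infill = 0.35 × 242.3 = 84.805 cm³.
Support = 0.20 × 317, so 63.4 cm³.
Total printed volume = 74.7 + 84.805 + 63.4 = 222.905 cm³.
Mass: 222.905 × 1.21 → 269.71505 g.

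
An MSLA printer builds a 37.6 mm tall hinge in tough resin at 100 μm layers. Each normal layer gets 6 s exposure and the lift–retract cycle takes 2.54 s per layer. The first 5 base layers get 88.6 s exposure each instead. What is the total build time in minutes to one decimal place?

Layers = ⌈37.6/0.1⌉ = 376.
Burn-in layers = 5 × (88.6 + 2.54), so 455.7 s.
Normal layers: 371 × (6 + 2.54) → 3168.34 s.
Total = 455.7 + 3168.34 = 3624.04 s = 60.4 minutes.

60.4 minutes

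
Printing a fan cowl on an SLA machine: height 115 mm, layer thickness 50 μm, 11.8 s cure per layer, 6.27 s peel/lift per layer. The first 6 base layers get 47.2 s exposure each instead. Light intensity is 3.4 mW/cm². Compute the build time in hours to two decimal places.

11.60 hours

Layer count = ceil(115 / 0.05) = 2300.
Bottom layers = 6 × (47.2 + 6.27) = 320.82 s.
Remaining layers: 2294 × (11.8 + 6.27) → 41452.58 s.
Total = 320.82 + 41452.58 = 41773.4 s = 11.60 hours.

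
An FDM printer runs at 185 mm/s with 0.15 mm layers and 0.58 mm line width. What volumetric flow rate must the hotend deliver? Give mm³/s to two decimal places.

Extrusion cross-section = 0.15 × 0.58, so 0.087 mm².
Volumetric flow = 185 × 0.087 = 16.10 mm³/s.

16.10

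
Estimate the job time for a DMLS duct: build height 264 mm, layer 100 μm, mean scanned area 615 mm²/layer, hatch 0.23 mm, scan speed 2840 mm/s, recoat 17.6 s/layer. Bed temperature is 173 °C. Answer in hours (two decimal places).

13.60 hours

Layer count = ceil(264 / 0.1) = 2640.
Hatch length per layer = 615 / 0.23 = 2673.9 mm.
Laser time per layer: 2673.9 / 2840 → 0.9415 s.
Time per layer = 0.9415 + 17.6 = 18.5415 s.
Build time = 2640 × 18.5415 = 48949.56 s = 13.60 hours.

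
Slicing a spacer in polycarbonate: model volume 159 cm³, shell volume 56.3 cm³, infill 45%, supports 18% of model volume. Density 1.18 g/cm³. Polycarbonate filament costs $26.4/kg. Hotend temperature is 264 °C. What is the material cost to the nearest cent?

$4.09

Volume inside the shell: 159 − 56.3 → 102.7 cm³.
Infill volume = 0.45 × 102.7, so 46.215 cm³.
Support: 0.18 × 159 → 28.62 cm³.
Total extruded: 56.3 + 46.215 + 28.62 → 131.135 cm³.
Mass = 131.135 × 1.18 = 154.7393 g.
At $26.4/kg: 154.7393/1000 × 26.4 = $4.09.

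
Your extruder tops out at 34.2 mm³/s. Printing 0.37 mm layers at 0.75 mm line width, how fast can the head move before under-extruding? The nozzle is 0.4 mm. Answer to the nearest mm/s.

A = 0.37 × 0.75 = 0.2775 mm².
Max speed = 34.2 / 0.2775 = 123.24 ≈ 123 mm/s.

123 mm/s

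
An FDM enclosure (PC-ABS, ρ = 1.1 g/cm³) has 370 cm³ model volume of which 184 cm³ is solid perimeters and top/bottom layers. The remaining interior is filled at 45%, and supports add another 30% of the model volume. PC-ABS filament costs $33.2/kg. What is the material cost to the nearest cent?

Volume inside the shell = 370 − 184 = 186 cm³.
Infill deposited: 0.45 × 186 → 83.7 cm³.
Support: 0.30 × 370 → 111 cm³.
Deposited volume: 184 + 83.7 + 111 → 378.7 cm³.
Mass = 378.7 × 1.1, so 416.57 g.
At $33.2/kg: 416.57/1000 × 33.2 = $13.83.

$13.83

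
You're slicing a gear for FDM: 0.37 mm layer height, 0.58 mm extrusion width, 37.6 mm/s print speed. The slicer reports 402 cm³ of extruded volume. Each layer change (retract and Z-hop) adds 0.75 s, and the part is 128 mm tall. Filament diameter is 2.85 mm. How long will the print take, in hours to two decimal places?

13.91 hours

Bead cross-section = 0.37 × 0.58 = 0.2146 mm².
Toolpath length = 402 cm³ / 0.2146 mm² = 402000 / 0.2146 = 1873252.6 mm.
Print-move time = 1873252.6 / 37.6, so 49820.5 s.
Layers = ⌈128/0.37⌉ = 346.
Z-hop total = 346 × 0.75 = 259.5 s.
Altogether 49820.5 + 259.5 = 50080 s, i.e. 13.91 hours.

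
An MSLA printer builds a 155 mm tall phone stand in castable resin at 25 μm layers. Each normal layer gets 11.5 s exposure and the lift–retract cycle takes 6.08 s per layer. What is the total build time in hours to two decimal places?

30.28 hours

Layer count = ceil(155 / 0.025) = 6200.
Per-layer time: 11.5 + 6.08 → 17.58 s.
Total = 6200 × 17.58 = 108996 s = 30.28 hours.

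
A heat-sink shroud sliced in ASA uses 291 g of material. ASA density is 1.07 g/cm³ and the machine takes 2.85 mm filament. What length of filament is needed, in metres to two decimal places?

42.63 m

Extruded volume: 291/1.07 = 271.9626 cm³ (271962.6 mm³).
A = π r² = π × 1.425² = 6.3794 mm².
L = V/A = 271962.6/6.3794 = 42631.38 mm → 42.63 m.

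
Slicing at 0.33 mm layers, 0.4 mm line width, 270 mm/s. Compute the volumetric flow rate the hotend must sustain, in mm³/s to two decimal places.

35.64

Bead cross-section = 0.33 × 0.4 = 0.132 mm².
Q = v·A = 270 × 0.132 = 35.64 mm³/s.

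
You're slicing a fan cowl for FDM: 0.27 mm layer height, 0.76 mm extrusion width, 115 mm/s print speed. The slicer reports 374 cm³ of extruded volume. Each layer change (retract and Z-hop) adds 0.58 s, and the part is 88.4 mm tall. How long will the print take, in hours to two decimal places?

Line area = 0.27 × 0.76, so 0.2052 mm².
Toolpath length = 374 cm³ / 0.2052 mm² = 374000 / 0.2052 = 1822612.1 mm.
Extrusion time: 1822612.1 / 115 → 15848.8 s.
Number of layers: 88.4 / 0.27 → 328 (rounded up).
Non-print overhead = 328 × 0.58 = 190.24 s.
Altogether 15848.8 + 190.24 = 16039.04 s, i.e. 4.46 hours.

4.46 hours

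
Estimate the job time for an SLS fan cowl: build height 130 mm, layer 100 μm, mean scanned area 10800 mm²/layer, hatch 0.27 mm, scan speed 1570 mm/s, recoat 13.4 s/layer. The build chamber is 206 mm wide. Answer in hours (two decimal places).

Layer count = ceil(130 / 0.1) = 1300.
Scan path per layer = 10800 / 0.27 = 40000 mm.
Per-layer scan time = 40000 / 1570 = 25.4777 s.
Per-layer time = 25.4777 + 13.4, so 38.8777 s.
Total: 1300 × 38.8777 s = 50541.01 s → 14.04 hours.

14.04 hours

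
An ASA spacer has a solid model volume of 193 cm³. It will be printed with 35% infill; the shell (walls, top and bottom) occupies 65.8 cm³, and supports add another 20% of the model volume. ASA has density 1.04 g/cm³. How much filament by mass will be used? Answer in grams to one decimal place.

Interior volume = 193 − 65.8 = 127.2 cm³.
Infill deposited = 0.35 × 127.2, so 44.52 cm³.
Support: 0.20 × 193 → 38.6 cm³.
Deposited volume: 65.8 + 44.52 + 38.6 → 148.92 cm³.
Mass = 148.92 × 1.04, so 154.8768 g.

154.9 g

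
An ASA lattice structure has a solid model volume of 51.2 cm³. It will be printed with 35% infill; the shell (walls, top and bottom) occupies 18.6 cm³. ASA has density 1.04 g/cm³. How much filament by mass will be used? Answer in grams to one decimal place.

Infill region = 51.2 − 18.6 = 32.6 cm³.
Infill volume: 0.35 × 32.6 → 11.41 cm³.
Deposited volume: 18.6 + 11.41 → 30.01 cm³.
Mass = 30.01 × 1.04 = 31.2104 g.

31.2 g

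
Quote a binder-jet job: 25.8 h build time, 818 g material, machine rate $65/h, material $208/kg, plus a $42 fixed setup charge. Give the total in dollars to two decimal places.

$1889.14

Machine cost: 65 × 25.8 → $1677.00.
Feedstock cost = 208 × 818/1000 = $170.144.
Adding setup: 1677.00 + 170.144 + 42 → 1889.144 ≈ $1889.14.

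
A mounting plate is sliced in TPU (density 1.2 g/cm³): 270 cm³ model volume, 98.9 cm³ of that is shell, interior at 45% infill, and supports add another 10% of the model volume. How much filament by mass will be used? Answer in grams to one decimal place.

Volume inside the shell = 270 − 98.9, so 171.1 cm³.
Infill deposited = 0.45 × 171.1 = 76.995 cm³.
Support = 0.10 × 270 = 27 cm³.
Deposited volume = 98.9 + 76.995 + 27 = 202.895 cm³.
Mass = 202.895 × 1.2 = 243.474 g.

243.5 g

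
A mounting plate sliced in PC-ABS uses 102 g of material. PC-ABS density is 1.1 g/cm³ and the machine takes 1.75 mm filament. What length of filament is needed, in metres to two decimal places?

38.55 m

Extruded volume: 102/1.1 = 92.7273 cm³ (92727.3 mm³).
Cross-section of 1.75 mm filament: π·(1.75/2)² = 2.4053 mm².
Length = 92727.3 / 2.4053 = 38551.24 mm = 38.55 m.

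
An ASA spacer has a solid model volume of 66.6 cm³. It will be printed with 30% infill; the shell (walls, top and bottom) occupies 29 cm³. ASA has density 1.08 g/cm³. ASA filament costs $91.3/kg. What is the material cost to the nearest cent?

Volume inside the shell = 66.6 − 29 = 37.6 cm³.
Infill deposited: 0.30 × 37.6 → 11.28 cm³.
Total printed volume = 29 + 11.28, so 40.28 cm³.
Mass: 40.28 × 1.08 → 43.5024 g.
At $91.3/kg: 43.5024/1000 × 91.3 = $3.97.

$3.97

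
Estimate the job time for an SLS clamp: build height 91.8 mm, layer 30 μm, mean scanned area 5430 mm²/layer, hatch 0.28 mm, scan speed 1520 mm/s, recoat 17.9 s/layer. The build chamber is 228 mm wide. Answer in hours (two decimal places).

Layer count = ceil(91.8 / 0.03) = 3060.
Per-layer scan distance = 5430 / 0.28, so 19392.9 mm.
Scan time per layer = 19392.9 / 1520 = 12.7585 s.
Time per layer = 12.7585 + 17.9, so 30.6585 s.
3060 layers × 30.6585 s/layer = 93815.01 s, i.e. 26.06 hours.

26.06 hours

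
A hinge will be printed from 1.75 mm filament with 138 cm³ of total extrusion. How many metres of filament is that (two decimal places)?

57.37 m

Filament cross-section = π × (1.75/2)² = 2.4053 mm².
L = 138000 mm³ / 2.4053 mm² = 57373.3 mm, i.e. 57.37 m.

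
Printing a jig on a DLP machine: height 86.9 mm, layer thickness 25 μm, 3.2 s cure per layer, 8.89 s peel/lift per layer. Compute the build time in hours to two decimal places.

Layers = ⌈86.9/0.025⌉ = 3476.
Each layer takes: 3.2 + 8.89 → 12.09 s.
Total = 3476 × 12.09 = 42024.84 s = 11.67 hours.

11.67 hours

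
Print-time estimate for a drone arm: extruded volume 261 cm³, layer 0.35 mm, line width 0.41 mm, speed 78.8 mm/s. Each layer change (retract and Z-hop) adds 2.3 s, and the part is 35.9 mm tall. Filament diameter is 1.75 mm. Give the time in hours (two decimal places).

Extrusion cross-section = 0.35 × 0.41, so 0.1435 mm².
Toolpath length = 261 cm³ / 0.1435 mm² = 261000 / 0.1435 = 1818815.3 mm.
Print-move time = 1818815.3 / 78.8 = 23081.4 s.
Layer count = ceil(35.9 / 0.35) = 103.
Non-print overhead: 103 × 2.3 → 236.9 s.
Total = 23081.4 + 236.9 = 23318.3 s = 6.48 hours.

6.48 hours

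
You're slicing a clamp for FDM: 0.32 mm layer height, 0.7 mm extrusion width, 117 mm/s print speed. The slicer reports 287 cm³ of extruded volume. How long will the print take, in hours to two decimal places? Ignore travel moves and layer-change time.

Line area = 0.32 × 0.7, so 0.224 mm².
Path length: 287000 mm³ / 0.224 mm² → 1281250 mm.
Print-move time = 1281250 / 117, so 10950.9 s.
Converting: 10950.9 s = 3.04 hours.

3.04 hours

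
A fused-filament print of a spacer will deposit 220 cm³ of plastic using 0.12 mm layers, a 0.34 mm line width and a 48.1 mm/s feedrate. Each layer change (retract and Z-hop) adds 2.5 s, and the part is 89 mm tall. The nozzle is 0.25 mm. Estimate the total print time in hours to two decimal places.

31.66 hours

Extrusion cross-section: 0.12 × 0.34 → 0.0408 mm².
Toolpath length = 220 cm³ / 0.0408 mm² = 220000 / 0.0408 = 5392156.9 mm.
Print-move time: 5392156.9 / 48.1 → 112103.1 s.
Number of layers: 89 / 0.12 → 742 (rounded up).
Non-print overhead = 742 × 2.5, so 1855 s.
Altogether 112103.1 + 1855 = 113958.1 s, i.e. 31.66 hours.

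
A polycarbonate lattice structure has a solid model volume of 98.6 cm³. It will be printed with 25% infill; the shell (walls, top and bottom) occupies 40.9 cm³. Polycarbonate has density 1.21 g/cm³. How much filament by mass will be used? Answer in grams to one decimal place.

66.9 g

Infill region = 98.6 − 40.9, so 57.7 cm³.
Deposited infill = 0.25 × 57.7, so 14.425 cm³.
Deposited volume: 40.9 + 14.425 → 55.325 cm³.
Mass = 55.325 × 1.21 = 66.94325 g.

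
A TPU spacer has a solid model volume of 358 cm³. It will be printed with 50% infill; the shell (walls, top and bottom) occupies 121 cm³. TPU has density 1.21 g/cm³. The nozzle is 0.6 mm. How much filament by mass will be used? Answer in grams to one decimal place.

289.8 g

Volume inside the shell: 358 − 121 → 237 cm³.
Infill deposited: 0.50 × 237 → 118.5 cm³.
Total extruded: 121 + 118.5 → 239.5 cm³.
Mass: 239.5 × 1.21 → 289.795 g.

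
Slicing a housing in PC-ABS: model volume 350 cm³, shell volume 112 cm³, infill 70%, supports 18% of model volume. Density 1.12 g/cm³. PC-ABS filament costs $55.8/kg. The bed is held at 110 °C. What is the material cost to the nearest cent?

Volume inside the shell = 350 − 112 = 238 cm³.
Deposited infill = 0.70 × 238 = 166.6 cm³.
Support: 0.18 × 350 → 63 cm³.
Total printed volume = 112 + 166.6 + 63 = 341.6 cm³.
Mass = 341.6 × 1.12, so 382.592 g.
At $55.8/kg: 382.592/1000 × 55.8 = $21.35.

$21.35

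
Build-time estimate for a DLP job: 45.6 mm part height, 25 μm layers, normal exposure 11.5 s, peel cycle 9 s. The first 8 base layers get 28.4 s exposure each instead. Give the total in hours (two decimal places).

Layer count = ceil(45.6 / 0.025) = 1824.
Burn-in layers = 8 × (28.4 + 9) = 299.2 s.
Remaining layers = 1816 × (11.5 + 9) = 37228 s.
Sum: 299.2 + 37228 = 37527.2 s → 10.42 hours.

10.42 hours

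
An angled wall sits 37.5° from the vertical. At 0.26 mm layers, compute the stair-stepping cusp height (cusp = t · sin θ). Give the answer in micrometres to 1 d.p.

158.3 μm

Cusp = layer height × sin(37.5°) = 0.26 × 0.6088 = 0.158288 mm = 158.3 μm.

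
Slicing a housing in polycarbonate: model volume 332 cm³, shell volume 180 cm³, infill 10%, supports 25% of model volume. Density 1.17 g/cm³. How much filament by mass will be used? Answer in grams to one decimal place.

325.5 g

Infill region: 332 − 180 → 152 cm³.
Infill deposited = 0.10 × 152 = 15.2 cm³.
Support = 0.25 × 332 = 83 cm³.
Total extruded: 180 + 15.2 + 83 → 278.2 cm³.
Mass = 278.2 × 1.17 = 325.494 g.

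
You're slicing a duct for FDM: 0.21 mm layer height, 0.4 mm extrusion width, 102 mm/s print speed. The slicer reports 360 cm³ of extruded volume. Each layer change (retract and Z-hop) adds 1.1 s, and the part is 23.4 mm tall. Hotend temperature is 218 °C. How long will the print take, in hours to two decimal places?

11.71 hours

Bead cross-section = 0.21 × 0.4, so 0.084 mm².
Total extruded path = 360000/0.084 = 4285714.3 mm.
Print-move time: 4285714.3 / 102 → 42016.8 s.
Layers = ⌈23.4/0.21⌉ = 112.
Non-print overhead: 112 × 1.1 → 123.2 s.
Total = 42016.8 + 123.2 = 42140 s = 11.71 hours.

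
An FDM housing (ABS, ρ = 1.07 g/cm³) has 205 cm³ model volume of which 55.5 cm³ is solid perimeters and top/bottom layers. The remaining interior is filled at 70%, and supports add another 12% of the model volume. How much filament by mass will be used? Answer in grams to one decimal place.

197.7 g

Infill region = 205 − 55.5 = 149.5 cm³.
Infill volume: 0.70 × 149.5 → 104.65 cm³.
Support = 0.12 × 205, so 24.6 cm³.
Total printed volume = 55.5 + 104.65 + 24.6 = 184.75 cm³.
Mass: 184.75 × 1.07 → 197.6825 g.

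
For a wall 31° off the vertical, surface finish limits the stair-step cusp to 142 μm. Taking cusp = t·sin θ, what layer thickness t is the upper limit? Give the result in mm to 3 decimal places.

0.276 mm

t = h_c / sin θ = 0.142 / 0.5150 = 0.276 mm.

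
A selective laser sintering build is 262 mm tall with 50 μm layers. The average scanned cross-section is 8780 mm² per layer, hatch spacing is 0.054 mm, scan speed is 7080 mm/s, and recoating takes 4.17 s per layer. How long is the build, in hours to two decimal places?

Number of layers: 262 / 0.05 → 5240 (rounded up).
Per-layer scan distance: 8780 / 0.054 → 162592.6 mm.
Laser time per layer = 162592.6 / 7080, so 22.9651 s.
Time per layer: 22.9651 + 4.17 → 27.1351 s.
Total: 5240 × 27.1351 s = 142187.924 s → 39.50 hours.

39.50 hours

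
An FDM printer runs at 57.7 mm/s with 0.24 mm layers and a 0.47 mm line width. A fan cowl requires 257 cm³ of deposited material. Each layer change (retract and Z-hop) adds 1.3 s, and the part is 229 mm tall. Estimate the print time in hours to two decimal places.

11.31 hours

Line area = 0.24 × 0.47 = 0.1128 mm².
Total extruded path = 257000/0.1128 = 2278368.8 mm.
Extrusion time = 2278368.8 / 57.7, so 39486.5 s.
Layer count = ceil(229 / 0.24) = 955.
Layer-change overhead = 955 × 1.3, so 1241.5 s.
Total = 39486.5 + 1241.5 = 40728 s = 11.31 hours.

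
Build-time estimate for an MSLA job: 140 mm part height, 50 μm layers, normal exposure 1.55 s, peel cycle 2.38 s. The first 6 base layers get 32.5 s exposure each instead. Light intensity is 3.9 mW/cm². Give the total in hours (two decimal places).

3.11 hours

Layer count = ceil(140 / 0.05) = 2800.
Bottom layers = 6 × (32.5 + 2.38), so 209.28 s.
Remaining layers = 2794 × (1.55 + 2.38) = 10980.42 s.
Total = 209.28 + 10980.42 = 11189.7 s = 3.11 hours.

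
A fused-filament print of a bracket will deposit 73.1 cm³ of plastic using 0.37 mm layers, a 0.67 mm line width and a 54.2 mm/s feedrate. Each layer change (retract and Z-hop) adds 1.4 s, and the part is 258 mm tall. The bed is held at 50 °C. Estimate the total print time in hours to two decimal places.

Line area = 0.37 × 0.67, so 0.2479 mm².
Toolpath length = 73.1 cm³ / 0.2479 mm² = 73100 / 0.2479 = 294877 mm.
Time extruding = 294877 / 54.2 = 5440.5 s.
Layers = ⌈258/0.37⌉ = 698.
Z-hop total = 698 × 1.4 = 977.2 s.
Altogether 5440.5 + 977.2 = 6417.7 s, i.e. 1.78 hours.

1.78 hours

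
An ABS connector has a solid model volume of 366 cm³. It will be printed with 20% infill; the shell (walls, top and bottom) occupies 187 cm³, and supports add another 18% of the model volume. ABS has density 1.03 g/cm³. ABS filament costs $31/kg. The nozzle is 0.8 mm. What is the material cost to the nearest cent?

Interior volume = 366 − 187, so 179 cm³.
Deposited infill: 0.20 × 179 → 35.8 cm³.
Support: 0.18 × 366 → 65.88 cm³.
Total extruded: 187 + 35.8 + 65.88 → 288.68 cm³.
Mass: 288.68 × 1.03 → 297.3404 g.
At $31/kg: 297.3404/1000 × 31 = $9.22.

$9.22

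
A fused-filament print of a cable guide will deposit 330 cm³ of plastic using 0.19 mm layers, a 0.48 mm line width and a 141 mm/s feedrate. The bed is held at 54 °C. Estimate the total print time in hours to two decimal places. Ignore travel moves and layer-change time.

7.13 hours

Bead cross-section = 0.19 × 0.48, so 0.0912 mm².
Path length: 330000 mm³ / 0.0912 mm² → 3618421.1 mm.
Extrusion time = 3618421.1 / 141 = 25662.6 s.
In the requested units: 25662.6 s = 7.13 hours.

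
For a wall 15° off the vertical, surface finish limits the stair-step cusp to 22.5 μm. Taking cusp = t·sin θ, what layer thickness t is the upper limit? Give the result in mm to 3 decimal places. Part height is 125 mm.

0.087 mm

Layer height = cusp / sin(15°) = 0.0225 / 0.2588 = 0.087 mm.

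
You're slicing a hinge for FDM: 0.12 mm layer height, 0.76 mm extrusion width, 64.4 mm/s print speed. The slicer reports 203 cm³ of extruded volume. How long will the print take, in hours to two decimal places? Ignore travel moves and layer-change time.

Extrusion cross-section = 0.12 × 0.76 = 0.0912 mm².
Path length: 203000 mm³ / 0.0912 mm² → 2225877.2 mm.
Extrusion time = 2225877.2 / 64.4, so 34563.3 s.
34563.3 s = 9.60 hours.

9.60 hours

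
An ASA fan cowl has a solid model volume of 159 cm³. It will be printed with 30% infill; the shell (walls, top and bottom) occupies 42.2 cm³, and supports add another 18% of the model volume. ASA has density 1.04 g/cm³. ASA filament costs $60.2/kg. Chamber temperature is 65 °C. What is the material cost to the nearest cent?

Infill region: 159 − 42.2 → 116.8 cm³.
Infill deposited = 0.30 × 116.8, so 35.04 cm³.
Support: 0.18 × 159 → 28.62 cm³.
Deposited volume = 42.2 + 35.04 + 28.62, so 105.86 cm³.
Mass = 105.86 × 1.04, so 110.0944 g.
Cost = 110.0944 g / 1000 × $60.2/kg = $6.63.

$6.63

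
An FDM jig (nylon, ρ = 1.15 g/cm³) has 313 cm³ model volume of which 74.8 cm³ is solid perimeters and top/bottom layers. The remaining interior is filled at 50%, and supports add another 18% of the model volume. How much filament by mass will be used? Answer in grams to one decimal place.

Infill region: 313 − 74.8 → 238.2 cm³.
Deposited infill = 0.50 × 238.2 = 119.1 cm³.
Support = 0.18 × 313 = 56.34 cm³.
Total printed volume: 74.8 + 119.1 + 56.34 → 250.24 cm³.
Mass = 250.24 × 1.15, so 287.776 g.

287.8 g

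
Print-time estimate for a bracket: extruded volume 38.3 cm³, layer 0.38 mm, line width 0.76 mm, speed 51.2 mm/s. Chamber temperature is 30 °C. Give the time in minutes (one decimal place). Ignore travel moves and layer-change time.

43.2 minutes

Extrusion cross-section = 0.38 × 0.76, so 0.2888 mm².
Toolpath length = 38.3 cm³ / 0.2888 mm² = 38300 / 0.2888 = 132617.7 mm.
Extrusion time: 132617.7 / 51.2 → 2590.2 s.
Converting: 2590.2 s = 43.2 minutes.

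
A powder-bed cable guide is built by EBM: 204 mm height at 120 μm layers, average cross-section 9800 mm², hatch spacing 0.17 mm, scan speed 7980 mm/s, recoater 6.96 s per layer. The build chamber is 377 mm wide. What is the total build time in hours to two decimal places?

Layers = ⌈204/0.12⌉ = 1700.
Hatch length per layer = 9800 / 0.17 = 57647.1 mm.
Scan time per layer = 57647.1 / 7980 = 7.2239 s.
Per-layer time: 7.2239 + 6.96 → 14.1839 s.
Total: 1700 × 14.1839 s = 24112.63 s → 6.70 hours.

6.70 hours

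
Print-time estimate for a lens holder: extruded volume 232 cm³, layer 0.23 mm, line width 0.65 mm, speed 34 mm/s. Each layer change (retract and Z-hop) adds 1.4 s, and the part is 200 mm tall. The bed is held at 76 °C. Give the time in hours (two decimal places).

Extrusion cross-section: 0.23 × 0.65 → 0.1495 mm².
Path length: 232000 mm³ / 0.1495 mm² → 1551839.5 mm.
Print-move time: 1551839.5 / 34 → 45642.3 s.
Layers = ⌈200/0.23⌉ = 870.
Z-hop total: 870 × 1.4 → 1218 s.
Total = 45642.3 + 1218 = 46860.3 s = 13.02 hours.

13.02 hours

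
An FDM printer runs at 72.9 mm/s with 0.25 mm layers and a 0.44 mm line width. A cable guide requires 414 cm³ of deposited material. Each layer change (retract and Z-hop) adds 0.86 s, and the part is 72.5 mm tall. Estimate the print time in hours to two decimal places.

14.41 hours

Line area = 0.25 × 0.44, so 0.11 mm².
Total extruded path = 414000/0.11 = 3763636.4 mm.
Extrusion time = 3763636.4 / 72.9 = 51627.4 s.
Layer count = ceil(72.5 / 0.25) = 290.
Z-hop total: 290 × 0.86 → 249.4 s.
Total = 51627.4 + 249.4 = 51876.8 s = 14.41 hours.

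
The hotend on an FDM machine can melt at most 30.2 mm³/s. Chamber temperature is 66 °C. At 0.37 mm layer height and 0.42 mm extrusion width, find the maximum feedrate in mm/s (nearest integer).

194 mm/s

A = 0.37 × 0.42, so 0.1554 mm².
Max speed = 30.2 / 0.1554 = 194.34 ≈ 194 mm/s.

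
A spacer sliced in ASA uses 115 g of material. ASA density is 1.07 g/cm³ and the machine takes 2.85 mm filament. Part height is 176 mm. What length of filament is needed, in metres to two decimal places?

16.85 m

Extruded volume: 115/1.07 = 107.4766 cm³ (107476.6 mm³).
Filament cross-section = π × (2.85/2)² = 6.3794 mm².
Length = 107476.6 / 6.3794 = 16847.45 mm = 16.85 m.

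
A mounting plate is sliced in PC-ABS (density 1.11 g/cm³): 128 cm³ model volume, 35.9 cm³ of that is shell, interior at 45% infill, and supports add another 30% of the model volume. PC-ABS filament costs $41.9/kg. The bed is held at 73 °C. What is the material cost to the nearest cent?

Interior volume: 128 − 35.9 → 92.1 cm³.
Infill deposited = 0.45 × 92.1 = 41.445 cm³.
Support: 0.30 × 128 → 38.4 cm³.
Total printed volume = 35.9 + 41.445 + 38.4 = 115.745 cm³.
Mass: 115.745 × 1.11 → 128.47695 g.
At $41.9/kg: 128.47695/1000 × 41.9 = $5.38.

$5.38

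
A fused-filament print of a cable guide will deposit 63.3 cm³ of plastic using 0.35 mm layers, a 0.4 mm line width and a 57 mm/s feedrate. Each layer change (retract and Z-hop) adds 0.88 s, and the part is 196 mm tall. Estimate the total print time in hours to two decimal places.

Bead cross-section = 0.35 × 0.4, so 0.14 mm².
Path length: 63300 mm³ / 0.14 mm² → 452142.9 mm.
Print-move time = 452142.9 / 57 = 7932.3 s.
Layer count = ceil(196 / 0.35) = 560.
Layer-change overhead: 560 × 0.88 → 492.8 s.
Total = 7932.3 + 492.8 = 8425.1 s = 2.34 hours.

2.34 hours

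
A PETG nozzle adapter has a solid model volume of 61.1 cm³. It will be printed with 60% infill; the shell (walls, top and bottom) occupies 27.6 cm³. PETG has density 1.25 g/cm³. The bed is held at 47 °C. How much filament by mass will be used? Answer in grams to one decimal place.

Volume inside the shell = 61.1 − 27.6, so 33.5 cm³.
Infill deposited = 0.60 × 33.5, so 20.1 cm³.
Deposited volume: 27.6 + 20.1 → 47.7 cm³.
Mass = 47.7 × 1.25 = 59.625 g.

59.6 g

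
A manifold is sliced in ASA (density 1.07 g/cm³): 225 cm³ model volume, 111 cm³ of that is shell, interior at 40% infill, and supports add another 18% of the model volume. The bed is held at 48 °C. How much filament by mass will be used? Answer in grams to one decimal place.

210.9 g

Volume inside the shell = 225 − 111, so 114 cm³.
Infill volume = 0.40 × 114, so 45.6 cm³.
Support: 0.18 × 225 → 40.5 cm³.
Deposited volume = 111 + 45.6 + 40.5, so 197.1 cm³.
Mass = 197.1 × 1.07, so 210.897 g.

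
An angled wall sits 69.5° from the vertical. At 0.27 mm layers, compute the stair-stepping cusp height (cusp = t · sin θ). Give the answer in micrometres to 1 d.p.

252.9 μm

h_c = t·sin θ = 0.27 × 0.9367 = 0.252909 mm (252.9 μm).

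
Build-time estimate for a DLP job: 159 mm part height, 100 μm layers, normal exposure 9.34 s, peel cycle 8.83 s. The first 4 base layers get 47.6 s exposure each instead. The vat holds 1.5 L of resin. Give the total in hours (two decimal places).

Layers = ⌈159/0.1⌉ = 1590.
Burn-in layers = 4 × (47.6 + 8.83) = 225.72 s.
Regular layers: 1586 × (9.34 + 8.83) → 28817.62 s.
Total = 225.72 + 28817.62 = 29043.34 s = 8.07 hours.

8.07 hours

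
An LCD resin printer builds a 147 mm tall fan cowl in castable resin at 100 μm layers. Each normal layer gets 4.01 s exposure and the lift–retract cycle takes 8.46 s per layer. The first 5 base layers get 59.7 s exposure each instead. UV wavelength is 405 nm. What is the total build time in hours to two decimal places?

5.17 hours

Layers = ⌈147/0.1⌉ = 1470.
Bottom layers: 5 × (59.7 + 8.46) → 340.8 s.
Remaining layers = 1465 × (4.01 + 8.46) = 18268.55 s.
Sum: 340.8 + 18268.55 = 18609.35 s → 5.17 hours.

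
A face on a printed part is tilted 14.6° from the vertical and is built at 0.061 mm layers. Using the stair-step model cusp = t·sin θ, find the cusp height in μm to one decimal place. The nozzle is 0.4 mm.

15.4 μm

sin(14.6°) = 0.2521, so cusp = 0.061 × 0.2521 = 0.015378 mm → 15.4 μm.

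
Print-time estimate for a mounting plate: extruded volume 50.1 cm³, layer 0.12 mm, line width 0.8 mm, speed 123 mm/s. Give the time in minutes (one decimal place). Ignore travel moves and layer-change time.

Line area = 0.12 × 0.8 = 0.096 mm².
Path length: 50100 mm³ / 0.096 mm² → 521875 mm.
Extrusion time: 521875 / 123 → 4242.9 s.
Converting: 4242.9 s = 70.7 minutes.

70.7 minutes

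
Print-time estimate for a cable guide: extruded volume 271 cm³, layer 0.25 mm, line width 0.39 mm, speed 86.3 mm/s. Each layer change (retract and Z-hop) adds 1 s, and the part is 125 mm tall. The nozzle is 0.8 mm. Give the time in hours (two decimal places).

Extrusion cross-section = 0.25 × 0.39 = 0.0975 mm².
Toolpath length = 271 cm³ / 0.0975 mm² = 271000 / 0.0975 = 2779487.2 mm.
Extrusion time: 2779487.2 / 86.3 → 32207.3 s.
Layer count = ceil(125 / 0.25) = 500.
Non-print overhead = 500 × 1, so 500 s.
Altogether 32207.3 + 500 = 32707.3 s, i.e. 9.09 hours.

9.09 hours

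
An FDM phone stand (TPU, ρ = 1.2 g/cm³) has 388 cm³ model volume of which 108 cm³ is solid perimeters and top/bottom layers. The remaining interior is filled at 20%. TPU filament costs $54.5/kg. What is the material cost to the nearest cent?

$10.73

Volume inside the shell: 388 − 108 → 280 cm³.
Deposited infill: 0.20 × 280 → 56 cm³.
Total extruded = 108 + 56, so 164 cm³.
Mass = 164 × 1.2, so 196.8 g.
At $54.5/kg: 196.8/1000 × 54.5 = $10.73.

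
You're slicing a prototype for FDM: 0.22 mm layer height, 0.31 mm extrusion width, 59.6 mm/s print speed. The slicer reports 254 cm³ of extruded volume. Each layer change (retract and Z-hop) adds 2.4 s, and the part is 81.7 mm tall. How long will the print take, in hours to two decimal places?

17.61 hours

Bead cross-section = 0.22 × 0.31 = 0.0682 mm².
Total extruded path = 254000/0.0682 = 3724340.2 mm.
Extrusion time: 3724340.2 / 59.6 → 62488.9 s.
Layer count = ceil(81.7 / 0.22) = 372.
Z-hop total = 372 × 2.4 = 892.8 s.
Total = 62488.9 + 892.8 = 63381.7 s = 17.61 hours.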